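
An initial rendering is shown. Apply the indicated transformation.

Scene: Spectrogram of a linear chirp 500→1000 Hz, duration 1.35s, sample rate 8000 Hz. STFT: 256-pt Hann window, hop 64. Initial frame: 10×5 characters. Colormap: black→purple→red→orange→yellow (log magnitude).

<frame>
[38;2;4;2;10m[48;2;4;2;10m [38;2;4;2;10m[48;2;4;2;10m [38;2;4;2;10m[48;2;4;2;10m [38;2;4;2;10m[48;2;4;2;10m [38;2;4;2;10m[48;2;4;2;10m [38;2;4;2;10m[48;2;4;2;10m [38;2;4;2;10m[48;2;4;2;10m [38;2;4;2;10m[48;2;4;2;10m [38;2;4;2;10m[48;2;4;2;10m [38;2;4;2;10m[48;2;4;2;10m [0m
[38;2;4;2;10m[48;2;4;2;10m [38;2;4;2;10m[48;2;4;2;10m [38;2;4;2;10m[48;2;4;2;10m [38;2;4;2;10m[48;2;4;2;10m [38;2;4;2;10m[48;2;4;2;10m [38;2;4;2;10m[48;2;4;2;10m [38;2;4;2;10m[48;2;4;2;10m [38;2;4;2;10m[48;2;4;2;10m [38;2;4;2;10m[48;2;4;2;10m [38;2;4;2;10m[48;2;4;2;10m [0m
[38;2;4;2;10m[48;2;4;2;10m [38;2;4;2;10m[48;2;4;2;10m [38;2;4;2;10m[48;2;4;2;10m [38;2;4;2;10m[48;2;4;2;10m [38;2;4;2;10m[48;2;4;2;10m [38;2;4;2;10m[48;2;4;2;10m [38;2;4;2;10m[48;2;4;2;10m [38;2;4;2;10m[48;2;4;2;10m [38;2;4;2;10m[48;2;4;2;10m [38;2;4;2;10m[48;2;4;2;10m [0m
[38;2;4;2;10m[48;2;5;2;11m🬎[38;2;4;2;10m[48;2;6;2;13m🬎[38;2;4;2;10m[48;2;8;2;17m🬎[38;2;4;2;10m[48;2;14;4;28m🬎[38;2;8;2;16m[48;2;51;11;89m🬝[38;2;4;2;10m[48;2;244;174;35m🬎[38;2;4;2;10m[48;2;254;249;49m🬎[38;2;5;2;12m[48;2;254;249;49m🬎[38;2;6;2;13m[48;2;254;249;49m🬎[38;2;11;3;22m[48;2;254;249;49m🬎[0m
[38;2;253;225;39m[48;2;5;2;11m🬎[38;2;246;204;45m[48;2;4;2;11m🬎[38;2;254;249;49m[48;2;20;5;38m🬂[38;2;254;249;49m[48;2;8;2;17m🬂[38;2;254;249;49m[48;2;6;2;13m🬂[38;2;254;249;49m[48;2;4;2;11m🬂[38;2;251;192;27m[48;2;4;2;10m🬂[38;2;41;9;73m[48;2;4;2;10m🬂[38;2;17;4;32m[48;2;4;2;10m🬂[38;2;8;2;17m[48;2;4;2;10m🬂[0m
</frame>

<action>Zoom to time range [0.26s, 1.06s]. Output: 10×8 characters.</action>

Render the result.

<frame>
[38;2;4;2;10m[48;2;4;2;10m [38;2;4;2;10m[48;2;4;2;10m [38;2;4;2;10m[48;2;4;2;10m [38;2;4;2;10m[48;2;4;2;10m [38;2;4;2;10m[48;2;4;2;10m [38;2;4;2;10m[48;2;4;2;10m [38;2;4;2;10m[48;2;4;2;10m [38;2;4;2;10m[48;2;4;2;10m [38;2;4;2;10m[48;2;4;2;10m [38;2;4;2;10m[48;2;4;2;10m [0m
[38;2;4;2;10m[48;2;4;2;10m [38;2;4;2;10m[48;2;4;2;10m [38;2;4;2;10m[48;2;4;2;10m [38;2;4;2;10m[48;2;4;2;10m [38;2;4;2;10m[48;2;4;2;10m [38;2;4;2;10m[48;2;4;2;10m [38;2;4;2;10m[48;2;4;2;10m [38;2;4;2;10m[48;2;4;2;10m [38;2;4;2;10m[48;2;4;2;10m [38;2;4;2;10m[48;2;4;2;10m [0m
[38;2;4;2;10m[48;2;4;2;10m [38;2;4;2;10m[48;2;4;2;10m [38;2;4;2;10m[48;2;4;2;10m [38;2;4;2;10m[48;2;4;2;10m [38;2;4;2;10m[48;2;4;2;10m [38;2;4;2;10m[48;2;4;2;10m [38;2;4;2;10m[48;2;4;2;10m [38;2;4;2;10m[48;2;4;2;10m [38;2;4;2;10m[48;2;4;2;10m [38;2;4;2;10m[48;2;4;2;10m [0m
[38;2;4;2;10m[48;2;4;2;10m [38;2;4;2;10m[48;2;4;2;10m [38;2;4;2;10m[48;2;4;2;10m [38;2;4;2;10m[48;2;4;2;10m [38;2;4;2;10m[48;2;4;2;10m [38;2;4;2;10m[48;2;4;2;10m [38;2;4;2;10m[48;2;4;2;10m [38;2;4;2;10m[48;2;4;2;10m [38;2;4;2;10m[48;2;4;2;10m [38;2;4;2;10m[48;2;4;2;10m [0m
[38;2;4;2;10m[48;2;4;2;10m [38;2;4;2;10m[48;2;4;2;10m [38;2;4;2;10m[48;2;4;2;10m [38;2;4;2;10m[48;2;4;2;10m [38;2;4;2;10m[48;2;4;2;10m [38;2;4;2;10m[48;2;4;2;10m [38;2;4;2;10m[48;2;4;2;10m [38;2;4;2;10m[48;2;4;2;10m [38;2;4;2;10m[48;2;4;2;10m [38;2;4;2;10m[48;2;4;2;10m [0m
[38;2;4;2;10m[48;2;4;2;10m [38;2;4;2;10m[48;2;4;2;11m🬬[38;2;4;2;10m[48;2;4;2;11m🬎[38;2;4;2;10m[48;2;5;2;11m🬝[38;2;4;2;10m[48;2;5;2;11m🬎[38;2;4;2;10m[48;2;6;2;13m🬝[38;2;4;2;10m[48;2;6;2;14m🬎[38;2;4;2;10m[48;2;8;2;16m🬎[38;2;4;2;10m[48;2;10;3;21m🬎[38;2;4;2;10m[48;2;15;4;29m🬎[0m
[38;2;28;6;50m[48;2;254;247;48m🬎[38;2;7;2;15m[48;2;244;193;43m🬂[38;2;9;3;19m[48;2;254;240;45m🬂[38;2;12;3;24m[48;2;248;202;39m🬂[38;2;40;9;62m[48;2;254;247;48m🬰[38;2;29;7;53m[48;2;254;248;49m🬰[38;2;243;198;48m[48;2;28;6;50m🬍[38;2;253;228;40m[48;2;10;3;21m🬎[38;2;253;231;42m[48;2;8;2;17m🬎[38;2;245;202;45m[48;2;23;5;38m🬆[0m
[38;2;13;3;24m[48;2;4;2;10m🬂[38;2;9;3;18m[48;2;4;2;10m🬂[38;2;7;2;15m[48;2;4;2;10m🬂[38;2;5;2;13m[48;2;4;2;10m🬂[38;2;5;2;11m[48;2;4;2;10m🬂[38;2;4;2;11m[48;2;4;2;10m🬂[38;2;4;2;11m[48;2;4;2;10m🬂[38;2;4;2;11m[48;2;4;2;10m🬀[38;2;4;2;11m[48;2;4;2;10m🬀[38;2;4;2;10m[48;2;4;2;10m [0m
</frame>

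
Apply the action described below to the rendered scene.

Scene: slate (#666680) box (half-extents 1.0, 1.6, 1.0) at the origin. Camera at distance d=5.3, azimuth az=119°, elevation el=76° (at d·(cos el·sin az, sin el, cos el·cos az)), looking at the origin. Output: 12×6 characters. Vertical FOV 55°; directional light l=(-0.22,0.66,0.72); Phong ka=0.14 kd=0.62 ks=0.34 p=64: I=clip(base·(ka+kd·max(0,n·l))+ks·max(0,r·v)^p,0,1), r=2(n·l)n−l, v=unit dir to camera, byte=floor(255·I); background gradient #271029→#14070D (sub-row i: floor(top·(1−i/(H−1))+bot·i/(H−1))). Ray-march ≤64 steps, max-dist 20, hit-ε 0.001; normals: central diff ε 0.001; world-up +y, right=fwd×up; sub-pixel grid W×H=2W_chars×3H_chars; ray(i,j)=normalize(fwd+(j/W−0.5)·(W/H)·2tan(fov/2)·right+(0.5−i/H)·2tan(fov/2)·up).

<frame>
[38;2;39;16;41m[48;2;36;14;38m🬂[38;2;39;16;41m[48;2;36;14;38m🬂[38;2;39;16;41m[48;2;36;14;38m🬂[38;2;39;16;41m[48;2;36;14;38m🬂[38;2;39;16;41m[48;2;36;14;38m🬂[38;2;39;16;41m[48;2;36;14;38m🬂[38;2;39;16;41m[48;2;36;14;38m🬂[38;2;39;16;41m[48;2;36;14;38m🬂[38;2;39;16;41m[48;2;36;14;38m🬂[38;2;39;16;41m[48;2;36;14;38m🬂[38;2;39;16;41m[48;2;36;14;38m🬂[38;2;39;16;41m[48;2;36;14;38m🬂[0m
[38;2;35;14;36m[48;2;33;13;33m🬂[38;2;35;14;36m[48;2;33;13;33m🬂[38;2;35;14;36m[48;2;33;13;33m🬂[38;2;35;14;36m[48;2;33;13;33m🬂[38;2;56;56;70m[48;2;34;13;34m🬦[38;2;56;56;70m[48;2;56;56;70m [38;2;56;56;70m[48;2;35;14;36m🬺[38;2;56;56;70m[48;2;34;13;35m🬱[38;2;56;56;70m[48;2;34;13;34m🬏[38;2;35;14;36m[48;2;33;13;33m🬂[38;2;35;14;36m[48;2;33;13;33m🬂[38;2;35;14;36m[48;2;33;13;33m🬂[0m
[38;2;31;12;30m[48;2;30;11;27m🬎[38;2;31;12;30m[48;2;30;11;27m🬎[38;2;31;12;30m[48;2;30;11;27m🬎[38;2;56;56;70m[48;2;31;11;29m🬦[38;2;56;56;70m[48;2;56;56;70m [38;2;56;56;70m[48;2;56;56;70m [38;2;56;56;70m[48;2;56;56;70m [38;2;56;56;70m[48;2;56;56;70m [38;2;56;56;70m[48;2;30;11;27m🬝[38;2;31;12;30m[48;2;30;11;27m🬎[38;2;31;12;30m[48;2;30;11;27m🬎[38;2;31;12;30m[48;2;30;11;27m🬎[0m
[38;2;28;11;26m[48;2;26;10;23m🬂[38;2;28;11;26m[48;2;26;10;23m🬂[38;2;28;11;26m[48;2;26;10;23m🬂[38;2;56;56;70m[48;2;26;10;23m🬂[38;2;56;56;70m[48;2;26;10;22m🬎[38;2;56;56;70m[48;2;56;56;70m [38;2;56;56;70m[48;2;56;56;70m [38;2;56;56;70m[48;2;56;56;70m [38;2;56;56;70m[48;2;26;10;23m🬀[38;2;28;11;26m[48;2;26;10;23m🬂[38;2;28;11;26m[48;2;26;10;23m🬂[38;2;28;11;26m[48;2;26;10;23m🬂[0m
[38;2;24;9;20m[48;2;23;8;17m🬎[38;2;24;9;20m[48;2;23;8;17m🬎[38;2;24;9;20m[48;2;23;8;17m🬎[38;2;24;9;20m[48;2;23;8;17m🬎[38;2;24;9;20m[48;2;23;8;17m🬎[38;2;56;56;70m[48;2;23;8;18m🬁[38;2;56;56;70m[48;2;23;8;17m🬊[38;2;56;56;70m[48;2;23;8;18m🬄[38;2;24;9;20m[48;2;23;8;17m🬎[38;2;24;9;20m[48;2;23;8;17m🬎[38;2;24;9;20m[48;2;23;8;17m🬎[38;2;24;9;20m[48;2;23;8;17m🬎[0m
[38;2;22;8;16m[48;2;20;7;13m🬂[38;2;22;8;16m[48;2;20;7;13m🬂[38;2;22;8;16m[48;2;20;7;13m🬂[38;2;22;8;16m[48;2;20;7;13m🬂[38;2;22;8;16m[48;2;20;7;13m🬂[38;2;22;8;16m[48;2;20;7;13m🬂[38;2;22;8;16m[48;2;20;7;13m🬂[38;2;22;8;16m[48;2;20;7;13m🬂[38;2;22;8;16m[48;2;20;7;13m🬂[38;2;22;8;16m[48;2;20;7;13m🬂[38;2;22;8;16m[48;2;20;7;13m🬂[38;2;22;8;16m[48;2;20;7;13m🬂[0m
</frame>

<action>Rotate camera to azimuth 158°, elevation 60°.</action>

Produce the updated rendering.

<frame>
[38;2;39;16;41m[48;2;36;14;38m🬂[38;2;39;16;41m[48;2;36;14;38m🬂[38;2;39;16;41m[48;2;36;14;38m🬂[38;2;39;16;41m[48;2;36;14;38m🬂[38;2;39;16;41m[48;2;36;14;38m🬂[38;2;39;16;41m[48;2;36;14;38m🬂[38;2;37;15;39m[48;2;109;109;123m🬝[38;2;88;88;102m[48;2;37;15;39m🬏[38;2;39;16;41m[48;2;36;14;38m🬂[38;2;39;16;41m[48;2;36;14;38m🬂[38;2;39;16;41m[48;2;36;14;38m🬂[38;2;39;16;41m[48;2;36;14;38m🬂[0m
[38;2;35;14;36m[48;2;33;13;33m🬂[38;2;35;14;36m[48;2;33;13;33m🬂[38;2;35;14;36m[48;2;33;13;33m🬂[38;2;78;78;92m[48;2;34;13;34m🬇[38;2;35;14;36m[48;2;102;102;116m🬂[38;2;143;143;157m[48;2;122;122;136m🬎[38;2;134;134;148m[48;2;109;109;124m🬄[38;2;86;86;100m[48;2;70;70;85m▌[38;2;60;60;74m[48;2;34;13;34m🬏[38;2;35;14;36m[48;2;33;13;33m🬂[38;2;35;14;36m[48;2;33;13;33m🬂[38;2;35;14;36m[48;2;33;13;33m🬂[0m
[38;2;31;12;30m[48;2;30;11;27m🬎[38;2;31;12;30m[48;2;30;11;27m🬎[38;2;31;12;30m[48;2;30;11;27m🬎[38;2;31;12;30m[48;2;30;11;27m🬎[38;2;72;72;86m[48;2;30;11;27m🬬[38;2;97;97;112m[48;2;71;71;85m🬂[38;2;88;88;102m[48;2;67;67;81m🬂[38;2;71;71;85m[48;2;60;60;74m🬀[38;2;56;56;71m[48;2;14;14;17m🬝[38;2;31;12;30m[48;2;30;11;27m🬎[38;2;31;12;30m[48;2;30;11;27m🬎[38;2;31;12;30m[48;2;30;11;27m🬎[0m
[38;2;28;11;26m[48;2;26;10;23m🬂[38;2;28;11;26m[48;2;26;10;23m🬂[38;2;28;11;26m[48;2;26;10;23m🬂[38;2;28;11;26m[48;2;26;10;23m🬂[38;2;57;57;71m[48;2;26;10;23m🬉[38;2;57;57;72m[48;2;14;14;17m🬎[38;2;57;57;72m[48;2;14;14;17m🬂[38;2;14;14;17m[48;2;14;14;17m [38;2;14;14;17m[48;2;26;10;23m🬕[38;2;28;11;26m[48;2;26;10;23m🬂[38;2;28;11;26m[48;2;26;10;23m🬂[38;2;28;11;26m[48;2;26;10;23m🬂[0m
[38;2;24;9;20m[48;2;23;8;17m🬎[38;2;24;9;20m[48;2;23;8;17m🬎[38;2;24;9;20m[48;2;23;8;17m🬎[38;2;24;9;20m[48;2;23;8;17m🬎[38;2;24;9;20m[48;2;23;8;17m🬎[38;2;14;14;17m[48;2;23;8;17m🬬[38;2;14;14;17m[48;2;23;8;17m🬎[38;2;14;14;17m[48;2;23;8;17m🬆[38;2;24;9;20m[48;2;23;8;17m🬎[38;2;24;9;20m[48;2;23;8;17m🬎[38;2;24;9;20m[48;2;23;8;17m🬎[38;2;24;9;20m[48;2;23;8;17m🬎[0m
[38;2;22;8;16m[48;2;20;7;13m🬂[38;2;22;8;16m[48;2;20;7;13m🬂[38;2;22;8;16m[48;2;20;7;13m🬂[38;2;22;8;16m[48;2;20;7;13m🬂[38;2;22;8;16m[48;2;20;7;13m🬂[38;2;22;8;16m[48;2;20;7;13m🬂[38;2;22;8;16m[48;2;20;7;13m🬂[38;2;22;8;16m[48;2;20;7;13m🬂[38;2;22;8;16m[48;2;20;7;13m🬂[38;2;22;8;16m[48;2;20;7;13m🬂[38;2;22;8;16m[48;2;20;7;13m🬂[38;2;22;8;16m[48;2;20;7;13m🬂[0m
</frame>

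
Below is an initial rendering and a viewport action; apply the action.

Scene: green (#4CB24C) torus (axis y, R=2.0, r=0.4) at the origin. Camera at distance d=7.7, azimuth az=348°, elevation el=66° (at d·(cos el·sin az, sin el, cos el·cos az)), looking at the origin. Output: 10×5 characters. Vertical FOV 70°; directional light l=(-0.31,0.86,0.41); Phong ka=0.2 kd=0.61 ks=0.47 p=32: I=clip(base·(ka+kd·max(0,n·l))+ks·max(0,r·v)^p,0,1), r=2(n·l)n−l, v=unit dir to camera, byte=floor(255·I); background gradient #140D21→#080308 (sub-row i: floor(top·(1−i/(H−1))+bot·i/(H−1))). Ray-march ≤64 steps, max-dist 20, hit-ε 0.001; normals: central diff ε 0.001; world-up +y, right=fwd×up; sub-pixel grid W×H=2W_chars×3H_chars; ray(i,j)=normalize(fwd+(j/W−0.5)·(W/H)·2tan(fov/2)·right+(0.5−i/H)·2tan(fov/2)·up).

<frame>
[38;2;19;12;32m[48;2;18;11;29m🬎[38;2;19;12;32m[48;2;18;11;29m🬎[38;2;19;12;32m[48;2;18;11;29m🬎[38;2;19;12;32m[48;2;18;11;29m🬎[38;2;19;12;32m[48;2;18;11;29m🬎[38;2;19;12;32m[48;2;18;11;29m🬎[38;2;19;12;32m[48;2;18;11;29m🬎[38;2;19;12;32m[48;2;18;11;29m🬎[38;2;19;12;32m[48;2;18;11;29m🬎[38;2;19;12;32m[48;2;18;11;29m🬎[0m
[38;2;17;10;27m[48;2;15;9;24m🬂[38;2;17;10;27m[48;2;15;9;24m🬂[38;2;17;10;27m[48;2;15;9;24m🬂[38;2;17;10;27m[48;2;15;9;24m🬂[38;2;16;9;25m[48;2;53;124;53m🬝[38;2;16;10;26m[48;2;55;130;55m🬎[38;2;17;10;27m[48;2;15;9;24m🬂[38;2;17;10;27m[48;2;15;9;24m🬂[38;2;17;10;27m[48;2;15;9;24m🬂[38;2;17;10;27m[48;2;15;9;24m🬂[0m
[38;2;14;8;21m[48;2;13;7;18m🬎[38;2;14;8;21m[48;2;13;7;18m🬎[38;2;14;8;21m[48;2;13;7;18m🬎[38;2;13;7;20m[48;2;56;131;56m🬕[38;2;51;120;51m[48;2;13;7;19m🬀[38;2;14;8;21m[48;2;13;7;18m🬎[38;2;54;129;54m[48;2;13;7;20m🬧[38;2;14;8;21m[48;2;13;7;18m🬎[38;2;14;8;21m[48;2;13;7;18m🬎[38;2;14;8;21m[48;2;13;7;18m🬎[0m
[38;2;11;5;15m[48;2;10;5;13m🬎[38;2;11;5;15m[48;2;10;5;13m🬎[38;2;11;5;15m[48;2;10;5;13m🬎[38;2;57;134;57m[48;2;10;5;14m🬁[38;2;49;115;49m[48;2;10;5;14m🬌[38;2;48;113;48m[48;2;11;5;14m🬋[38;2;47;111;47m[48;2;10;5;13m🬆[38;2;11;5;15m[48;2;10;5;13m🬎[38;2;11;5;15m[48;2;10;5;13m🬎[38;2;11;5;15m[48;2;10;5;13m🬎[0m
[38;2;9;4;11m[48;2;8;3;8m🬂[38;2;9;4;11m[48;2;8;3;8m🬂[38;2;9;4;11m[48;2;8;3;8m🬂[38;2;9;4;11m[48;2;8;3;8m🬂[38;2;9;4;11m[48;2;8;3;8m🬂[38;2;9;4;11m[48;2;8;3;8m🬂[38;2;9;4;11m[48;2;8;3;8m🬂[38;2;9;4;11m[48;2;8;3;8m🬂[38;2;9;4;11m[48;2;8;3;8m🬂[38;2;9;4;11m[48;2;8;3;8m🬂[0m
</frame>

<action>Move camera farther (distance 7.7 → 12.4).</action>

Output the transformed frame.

<frame>
[38;2;19;12;32m[48;2;18;11;29m🬎[38;2;19;12;32m[48;2;18;11;29m🬎[38;2;19;12;32m[48;2;18;11;29m🬎[38;2;19;12;32m[48;2;18;11;29m🬎[38;2;19;12;32m[48;2;18;11;29m🬎[38;2;19;12;32m[48;2;18;11;29m🬎[38;2;19;12;32m[48;2;18;11;29m🬎[38;2;19;12;32m[48;2;18;11;29m🬎[38;2;19;12;32m[48;2;18;11;29m🬎[38;2;19;12;32m[48;2;18;11;29m🬎[0m
[38;2;17;10;27m[48;2;15;9;24m🬂[38;2;17;10;27m[48;2;15;9;24m🬂[38;2;17;10;27m[48;2;15;9;24m🬂[38;2;17;10;27m[48;2;15;9;24m🬂[38;2;17;10;27m[48;2;15;9;24m🬂[38;2;17;10;27m[48;2;15;9;24m🬂[38;2;17;10;27m[48;2;15;9;24m🬂[38;2;17;10;27m[48;2;15;9;24m🬂[38;2;17;10;27m[48;2;15;9;24m🬂[38;2;17;10;27m[48;2;15;9;24m🬂[0m
[38;2;14;8;21m[48;2;13;7;18m🬎[38;2;14;8;21m[48;2;13;7;18m🬎[38;2;14;8;21m[48;2;13;7;18m🬎[38;2;14;8;21m[48;2;13;7;18m🬎[38;2;48;113;48m[48;2;13;7;20m🬑[38;2;116;197;116m[48;2;19;25;23m🬀[38;2;34;81;34m[48;2;13;7;20m🬏[38;2;14;8;21m[48;2;13;7;18m🬎[38;2;14;8;21m[48;2;13;7;18m🬎[38;2;14;8;21m[48;2;13;7;18m🬎[0m
[38;2;11;5;15m[48;2;10;5;13m🬎[38;2;11;5;15m[48;2;10;5;13m🬎[38;2;11;5;15m[48;2;10;5;13m🬎[38;2;11;5;15m[48;2;10;5;13m🬎[38;2;96;179;96m[48;2;10;5;14m🬁[38;2;52;123;52m[48;2;10;5;14m🬂[38;2;11;5;15m[48;2;10;5;13m🬎[38;2;11;5;15m[48;2;10;5;13m🬎[38;2;11;5;15m[48;2;10;5;13m🬎[38;2;11;5;15m[48;2;10;5;13m🬎[0m
[38;2;9;4;11m[48;2;8;3;8m🬂[38;2;9;4;11m[48;2;8;3;8m🬂[38;2;9;4;11m[48;2;8;3;8m🬂[38;2;9;4;11m[48;2;8;3;8m🬂[38;2;9;4;11m[48;2;8;3;8m🬂[38;2;9;4;11m[48;2;8;3;8m🬂[38;2;9;4;11m[48;2;8;3;8m🬂[38;2;9;4;11m[48;2;8;3;8m🬂[38;2;9;4;11m[48;2;8;3;8m🬂[38;2;9;4;11m[48;2;8;3;8m🬂[0m
</frame>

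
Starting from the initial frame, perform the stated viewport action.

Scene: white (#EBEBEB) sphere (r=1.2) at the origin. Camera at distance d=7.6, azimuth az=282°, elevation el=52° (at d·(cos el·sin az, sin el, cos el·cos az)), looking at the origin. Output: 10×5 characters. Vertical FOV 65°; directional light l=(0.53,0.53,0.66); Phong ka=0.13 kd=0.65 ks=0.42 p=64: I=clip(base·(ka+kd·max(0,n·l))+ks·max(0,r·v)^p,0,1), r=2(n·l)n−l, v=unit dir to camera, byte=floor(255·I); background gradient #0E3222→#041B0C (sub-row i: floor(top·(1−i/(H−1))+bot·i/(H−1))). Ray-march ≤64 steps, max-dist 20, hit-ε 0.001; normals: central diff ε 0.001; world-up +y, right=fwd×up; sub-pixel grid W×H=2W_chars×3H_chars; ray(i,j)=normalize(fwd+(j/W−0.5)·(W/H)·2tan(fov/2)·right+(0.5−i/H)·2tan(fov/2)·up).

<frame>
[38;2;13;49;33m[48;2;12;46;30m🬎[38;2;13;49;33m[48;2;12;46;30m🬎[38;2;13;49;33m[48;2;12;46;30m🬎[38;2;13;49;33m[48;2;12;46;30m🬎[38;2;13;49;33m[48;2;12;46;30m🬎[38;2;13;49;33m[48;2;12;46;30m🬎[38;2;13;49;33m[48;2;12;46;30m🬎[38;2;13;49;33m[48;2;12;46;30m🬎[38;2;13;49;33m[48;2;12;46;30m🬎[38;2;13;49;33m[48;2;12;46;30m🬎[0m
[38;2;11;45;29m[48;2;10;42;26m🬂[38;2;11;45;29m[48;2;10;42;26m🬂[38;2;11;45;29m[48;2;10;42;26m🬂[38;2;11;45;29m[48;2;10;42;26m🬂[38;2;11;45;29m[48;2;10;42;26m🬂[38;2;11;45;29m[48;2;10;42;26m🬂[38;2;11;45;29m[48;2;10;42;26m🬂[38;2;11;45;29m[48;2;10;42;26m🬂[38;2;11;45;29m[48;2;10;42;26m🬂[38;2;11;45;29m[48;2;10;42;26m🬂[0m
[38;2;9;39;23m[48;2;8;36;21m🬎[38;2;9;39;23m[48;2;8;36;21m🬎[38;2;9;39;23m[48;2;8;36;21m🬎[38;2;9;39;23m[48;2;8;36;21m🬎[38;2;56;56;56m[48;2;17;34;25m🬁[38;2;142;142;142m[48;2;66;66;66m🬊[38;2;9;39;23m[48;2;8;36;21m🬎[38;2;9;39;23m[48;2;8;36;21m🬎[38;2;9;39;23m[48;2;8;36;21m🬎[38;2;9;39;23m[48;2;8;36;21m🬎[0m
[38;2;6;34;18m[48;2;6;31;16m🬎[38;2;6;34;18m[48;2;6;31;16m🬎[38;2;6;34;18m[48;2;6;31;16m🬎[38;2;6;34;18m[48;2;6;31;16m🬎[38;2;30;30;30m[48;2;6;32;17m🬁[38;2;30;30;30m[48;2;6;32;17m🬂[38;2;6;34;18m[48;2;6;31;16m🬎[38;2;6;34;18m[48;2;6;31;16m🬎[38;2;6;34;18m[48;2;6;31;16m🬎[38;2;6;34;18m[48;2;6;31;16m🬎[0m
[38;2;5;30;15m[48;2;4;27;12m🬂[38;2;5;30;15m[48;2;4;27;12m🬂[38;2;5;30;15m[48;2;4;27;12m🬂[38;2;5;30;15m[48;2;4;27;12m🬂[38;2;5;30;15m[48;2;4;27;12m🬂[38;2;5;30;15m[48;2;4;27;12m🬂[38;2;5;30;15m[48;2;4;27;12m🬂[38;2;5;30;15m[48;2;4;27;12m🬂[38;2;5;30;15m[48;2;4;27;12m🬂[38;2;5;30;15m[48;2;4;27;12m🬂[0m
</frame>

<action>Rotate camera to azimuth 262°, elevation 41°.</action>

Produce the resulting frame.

<frame>
[38;2;13;49;33m[48;2;12;46;30m🬎[38;2;13;49;33m[48;2;12;46;30m🬎[38;2;13;49;33m[48;2;12;46;30m🬎[38;2;13;49;33m[48;2;12;46;30m🬎[38;2;13;49;33m[48;2;12;46;30m🬎[38;2;13;49;33m[48;2;12;46;30m🬎[38;2;13;49;33m[48;2;12;46;30m🬎[38;2;13;49;33m[48;2;12;46;30m🬎[38;2;13;49;33m[48;2;12;46;30m🬎[38;2;13;49;33m[48;2;12;46;30m🬎[0m
[38;2;11;45;29m[48;2;10;42;26m🬂[38;2;11;45;29m[48;2;10;42;26m🬂[38;2;11;45;29m[48;2;10;42;26m🬂[38;2;11;45;29m[48;2;10;42;26m🬂[38;2;11;45;29m[48;2;10;42;26m🬂[38;2;11;45;29m[48;2;10;42;26m🬂[38;2;11;45;29m[48;2;10;42;26m🬂[38;2;11;45;29m[48;2;10;42;26m🬂[38;2;11;45;29m[48;2;10;42;26m🬂[38;2;11;45;29m[48;2;10;42;26m🬂[0m
[38;2;9;39;23m[48;2;8;36;21m🬎[38;2;9;39;23m[48;2;8;36;21m🬎[38;2;9;39;23m[48;2;8;36;21m🬎[38;2;9;39;23m[48;2;8;36;21m🬎[38;2;70;70;70m[48;2;17;34;25m🬁[38;2;132;132;132m[48;2;46;46;46m🬂[38;2;9;39;23m[48;2;8;36;21m🬎[38;2;9;39;23m[48;2;8;36;21m🬎[38;2;9;39;23m[48;2;8;36;21m🬎[38;2;9;39;23m[48;2;8;36;21m🬎[0m
[38;2;6;34;18m[48;2;6;31;16m🬎[38;2;6;34;18m[48;2;6;31;16m🬎[38;2;6;34;18m[48;2;6;31;16m🬎[38;2;6;34;18m[48;2;6;31;16m🬎[38;2;30;30;30m[48;2;6;32;17m🬁[38;2;30;30;30m[48;2;6;32;17m🬂[38;2;6;34;18m[48;2;6;31;16m🬎[38;2;6;34;18m[48;2;6;31;16m🬎[38;2;6;34;18m[48;2;6;31;16m🬎[38;2;6;34;18m[48;2;6;31;16m🬎[0m
[38;2;5;30;15m[48;2;4;27;12m🬂[38;2;5;30;15m[48;2;4;27;12m🬂[38;2;5;30;15m[48;2;4;27;12m🬂[38;2;5;30;15m[48;2;4;27;12m🬂[38;2;5;30;15m[48;2;4;27;12m🬂[38;2;5;30;15m[48;2;4;27;12m🬂[38;2;5;30;15m[48;2;4;27;12m🬂[38;2;5;30;15m[48;2;4;27;12m🬂[38;2;5;30;15m[48;2;4;27;12m🬂[38;2;5;30;15m[48;2;4;27;12m🬂[0m
</frame>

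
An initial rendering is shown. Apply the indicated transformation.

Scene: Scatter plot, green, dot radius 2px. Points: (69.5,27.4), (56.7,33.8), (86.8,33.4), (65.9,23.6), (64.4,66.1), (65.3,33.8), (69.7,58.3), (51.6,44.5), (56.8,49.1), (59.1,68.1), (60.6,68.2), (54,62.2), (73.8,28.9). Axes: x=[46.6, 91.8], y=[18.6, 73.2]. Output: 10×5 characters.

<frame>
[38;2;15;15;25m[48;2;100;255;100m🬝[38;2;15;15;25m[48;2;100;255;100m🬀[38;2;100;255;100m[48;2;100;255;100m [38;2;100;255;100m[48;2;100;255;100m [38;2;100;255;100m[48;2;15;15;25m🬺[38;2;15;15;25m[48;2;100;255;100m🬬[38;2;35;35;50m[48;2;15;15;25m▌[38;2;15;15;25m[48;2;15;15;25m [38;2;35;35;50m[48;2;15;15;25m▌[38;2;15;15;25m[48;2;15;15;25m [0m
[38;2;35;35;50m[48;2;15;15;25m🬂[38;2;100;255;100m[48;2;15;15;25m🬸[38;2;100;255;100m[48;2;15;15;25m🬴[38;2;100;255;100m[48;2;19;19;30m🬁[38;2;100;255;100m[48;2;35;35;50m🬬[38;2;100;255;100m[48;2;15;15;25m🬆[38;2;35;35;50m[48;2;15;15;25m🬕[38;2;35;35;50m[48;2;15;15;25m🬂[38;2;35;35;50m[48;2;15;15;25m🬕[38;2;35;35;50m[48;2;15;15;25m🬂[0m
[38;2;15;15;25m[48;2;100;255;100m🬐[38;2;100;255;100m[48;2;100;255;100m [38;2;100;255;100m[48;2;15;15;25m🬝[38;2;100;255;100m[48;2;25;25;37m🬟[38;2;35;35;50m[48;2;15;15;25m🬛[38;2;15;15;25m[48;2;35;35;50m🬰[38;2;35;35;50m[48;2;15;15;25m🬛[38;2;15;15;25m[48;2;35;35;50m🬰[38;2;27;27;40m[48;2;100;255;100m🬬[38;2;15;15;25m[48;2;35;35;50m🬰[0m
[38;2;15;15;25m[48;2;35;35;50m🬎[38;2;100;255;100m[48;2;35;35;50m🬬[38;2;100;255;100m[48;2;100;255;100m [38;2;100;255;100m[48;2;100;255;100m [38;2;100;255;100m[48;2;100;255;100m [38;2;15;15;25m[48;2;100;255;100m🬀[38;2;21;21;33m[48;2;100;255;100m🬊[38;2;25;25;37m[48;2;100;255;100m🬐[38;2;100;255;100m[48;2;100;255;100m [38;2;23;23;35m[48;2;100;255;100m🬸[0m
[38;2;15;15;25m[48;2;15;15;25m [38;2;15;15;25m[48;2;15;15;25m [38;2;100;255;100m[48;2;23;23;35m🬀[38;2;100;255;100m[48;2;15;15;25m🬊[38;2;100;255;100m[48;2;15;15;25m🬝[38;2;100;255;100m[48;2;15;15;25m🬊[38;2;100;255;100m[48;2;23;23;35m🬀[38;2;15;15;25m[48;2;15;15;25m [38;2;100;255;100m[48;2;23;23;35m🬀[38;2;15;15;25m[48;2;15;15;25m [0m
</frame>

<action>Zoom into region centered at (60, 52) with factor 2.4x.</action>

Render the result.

<frame>
[38;2;15;15;25m[48;2;100;255;100m🬺[38;2;100;255;100m[48;2;15;15;25m🬬[38;2;100;255;100m[48;2;21;21;33m🬆[38;2;15;15;25m[48;2;15;15;25m [38;2;35;35;50m[48;2;15;15;25m▌[38;2;15;15;25m[48;2;15;15;25m [38;2;35;35;50m[48;2;15;15;25m▌[38;2;15;15;25m[48;2;15;15;25m [38;2;35;35;50m[48;2;15;15;25m▌[38;2;15;15;25m[48;2;100;255;100m🬆[0m
[38;2;35;35;50m[48;2;15;15;25m🬂[38;2;35;35;50m[48;2;15;15;25m🬂[38;2;35;35;50m[48;2;15;15;25m🬕[38;2;35;35;50m[48;2;15;15;25m🬂[38;2;35;35;50m[48;2;15;15;25m🬕[38;2;35;35;50m[48;2;15;15;25m🬂[38;2;35;35;50m[48;2;15;15;25m🬕[38;2;35;35;50m[48;2;15;15;25m🬂[38;2;100;255;100m[48;2;27;27;40m🬁[38;2;100;255;100m[48;2;15;15;25m🬬[0m
[38;2;15;15;25m[48;2;35;35;50m🬰[38;2;15;15;25m[48;2;35;35;50m🬰[38;2;28;28;41m[48;2;100;255;100m🬆[38;2;100;255;100m[48;2;15;15;25m🬺[38;2;27;27;40m[48;2;100;255;100m🬬[38;2;15;15;25m[48;2;35;35;50m🬰[38;2;35;35;50m[48;2;15;15;25m🬛[38;2;15;15;25m[48;2;35;35;50m🬰[38;2;35;35;50m[48;2;15;15;25m🬛[38;2;15;15;25m[48;2;35;35;50m🬰[0m
[38;2;15;15;25m[48;2;100;255;100m🬀[38;2;15;15;25m[48;2;100;255;100m🬊[38;2;100;255;100m[48;2;31;31;45m🬁[38;2;100;255;100m[48;2;28;28;41m🬆[38;2;35;35;50m[48;2;15;15;25m🬲[38;2;15;15;25m[48;2;35;35;50m🬎[38;2;35;35;50m[48;2;15;15;25m🬲[38;2;15;15;25m[48;2;35;35;50m🬎[38;2;35;35;50m[48;2;15;15;25m🬲[38;2;15;15;25m[48;2;35;35;50m🬎[0m
[38;2;100;255;100m[48;2;15;15;25m🬊[38;2;100;255;100m[48;2;15;15;25m🬀[38;2;35;35;50m[48;2;15;15;25m▌[38;2;15;15;25m[48;2;15;15;25m [38;2;35;35;50m[48;2;15;15;25m▌[38;2;15;15;25m[48;2;15;15;25m [38;2;35;35;50m[48;2;15;15;25m▌[38;2;15;15;25m[48;2;15;15;25m [38;2;35;35;50m[48;2;15;15;25m▌[38;2;15;15;25m[48;2;15;15;25m [0m
</frame>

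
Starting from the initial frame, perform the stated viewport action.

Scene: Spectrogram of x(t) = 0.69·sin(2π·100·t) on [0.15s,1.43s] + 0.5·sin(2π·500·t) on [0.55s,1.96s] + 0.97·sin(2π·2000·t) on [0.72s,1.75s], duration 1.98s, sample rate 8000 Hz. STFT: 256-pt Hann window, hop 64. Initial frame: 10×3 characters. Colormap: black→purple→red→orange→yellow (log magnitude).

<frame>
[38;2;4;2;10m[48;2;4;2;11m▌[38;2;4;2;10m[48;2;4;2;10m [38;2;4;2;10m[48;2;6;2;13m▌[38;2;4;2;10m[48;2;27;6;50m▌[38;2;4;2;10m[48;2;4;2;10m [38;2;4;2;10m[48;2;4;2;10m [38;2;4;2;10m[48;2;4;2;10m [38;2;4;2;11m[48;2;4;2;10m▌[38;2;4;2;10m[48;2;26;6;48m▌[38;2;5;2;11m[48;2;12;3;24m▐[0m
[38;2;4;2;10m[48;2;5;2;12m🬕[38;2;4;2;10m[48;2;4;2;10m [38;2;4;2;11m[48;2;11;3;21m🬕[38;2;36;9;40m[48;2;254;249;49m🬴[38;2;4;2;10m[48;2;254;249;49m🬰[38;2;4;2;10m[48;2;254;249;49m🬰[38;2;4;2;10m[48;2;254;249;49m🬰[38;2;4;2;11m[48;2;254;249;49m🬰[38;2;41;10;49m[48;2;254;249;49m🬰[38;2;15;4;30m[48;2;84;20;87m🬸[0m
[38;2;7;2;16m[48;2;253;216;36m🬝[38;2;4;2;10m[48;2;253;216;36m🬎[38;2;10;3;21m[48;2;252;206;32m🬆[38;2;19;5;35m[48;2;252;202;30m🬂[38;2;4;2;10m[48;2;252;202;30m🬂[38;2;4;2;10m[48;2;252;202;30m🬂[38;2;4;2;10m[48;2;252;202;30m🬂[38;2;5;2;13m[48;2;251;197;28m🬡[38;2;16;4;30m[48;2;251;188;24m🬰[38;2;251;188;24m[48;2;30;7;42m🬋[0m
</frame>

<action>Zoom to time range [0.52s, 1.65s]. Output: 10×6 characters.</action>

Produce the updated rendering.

<frame>
[38;2;6;2;13m[48;2;4;2;10m▌[38;2;4;2;10m[48;2;23;5;42m▌[38;2;4;2;10m[48;2;4;2;10m [38;2;4;2;10m[48;2;4;2;10m [38;2;4;2;10m[48;2;4;2;10m [38;2;4;2;10m[48;2;4;2;10m [38;2;4;2;10m[48;2;4;2;10m [38;2;4;2;10m[48;2;4;2;10m [38;2;4;2;11m[48;2;4;2;10m▌[38;2;4;2;10m[48;2;4;2;10m [0m
[38;2;6;2;14m[48;2;4;2;10m▌[38;2;4;2;10m[48;2;29;7;53m▌[38;2;4;2;10m[48;2;4;2;10m [38;2;4;2;10m[48;2;4;2;10m [38;2;4;2;10m[48;2;4;2;10m [38;2;4;2;10m[48;2;4;2;10m [38;2;4;2;10m[48;2;4;2;10m [38;2;4;2;10m[48;2;4;2;10m [38;2;4;2;11m[48;2;4;2;10m▌[38;2;4;2;10m[48;2;4;2;10m [0m
[38;2;4;2;10m[48;2;7;2;16m▐[38;2;27;7;38m[48;2;254;249;49m🬝[38;2;4;2;10m[48;2;254;249;49m🬎[38;2;4;2;10m[48;2;254;249;49m🬎[38;2;4;2;10m[48;2;254;249;49m🬎[38;2;4;2;10m[48;2;254;249;49m🬎[38;2;4;2;10m[48;2;254;249;49m🬎[38;2;4;2;10m[48;2;254;249;49m🬎[38;2;4;2;10m[48;2;254;249;49m🬎[38;2;4;2;10m[48;2;254;249;49m🬎[0m
[38;2;4;2;10m[48;2;10;3;21m▐[38;2;27;7;38m[48;2;252;193;26m🬺[38;2;251;186;24m[48;2;4;2;10m🬂[38;2;251;186;24m[48;2;4;2;10m🬂[38;2;251;186;24m[48;2;4;2;10m🬂[38;2;251;186;24m[48;2;4;2;10m🬂[38;2;251;186;24m[48;2;4;2;10m🬂[38;2;251;186;24m[48;2;4;2;10m🬂[38;2;251;186;24m[48;2;4;2;11m🬂[38;2;251;186;24m[48;2;4;2;10m🬂[0m
[38;2;7;2;15m[48;2;34;8;60m🬨[38;2;4;2;10m[48;2;29;7;53m▌[38;2;4;2;10m[48;2;4;2;10m [38;2;4;2;10m[48;2;4;2;10m [38;2;4;2;10m[48;2;4;2;10m [38;2;4;2;10m[48;2;4;2;10m [38;2;4;2;10m[48;2;4;2;10m [38;2;4;2;10m[48;2;4;2;10m [38;2;4;2;11m[48;2;9;2;20m🬨[38;2;4;2;10m[48;2;4;2;10m [0m
[38;2;7;2;16m[48;2;240;171;40m🬇[38;2;15;4;29m[48;2;252;202;30m🬋[38;2;7;2;16m[48;2;252;202;30m🬋[38;2;7;2;16m[48;2;252;202;30m🬋[38;2;7;2;16m[48;2;252;202;30m🬋[38;2;7;2;16m[48;2;252;202;30m🬋[38;2;7;2;16m[48;2;252;202;30m🬋[38;2;7;2;16m[48;2;252;202;30m🬋[38;2;251;197;28m[48;2;19;5;36m🬒[38;2;251;188;24m[48;2;4;2;11m🬂[0m
</frame>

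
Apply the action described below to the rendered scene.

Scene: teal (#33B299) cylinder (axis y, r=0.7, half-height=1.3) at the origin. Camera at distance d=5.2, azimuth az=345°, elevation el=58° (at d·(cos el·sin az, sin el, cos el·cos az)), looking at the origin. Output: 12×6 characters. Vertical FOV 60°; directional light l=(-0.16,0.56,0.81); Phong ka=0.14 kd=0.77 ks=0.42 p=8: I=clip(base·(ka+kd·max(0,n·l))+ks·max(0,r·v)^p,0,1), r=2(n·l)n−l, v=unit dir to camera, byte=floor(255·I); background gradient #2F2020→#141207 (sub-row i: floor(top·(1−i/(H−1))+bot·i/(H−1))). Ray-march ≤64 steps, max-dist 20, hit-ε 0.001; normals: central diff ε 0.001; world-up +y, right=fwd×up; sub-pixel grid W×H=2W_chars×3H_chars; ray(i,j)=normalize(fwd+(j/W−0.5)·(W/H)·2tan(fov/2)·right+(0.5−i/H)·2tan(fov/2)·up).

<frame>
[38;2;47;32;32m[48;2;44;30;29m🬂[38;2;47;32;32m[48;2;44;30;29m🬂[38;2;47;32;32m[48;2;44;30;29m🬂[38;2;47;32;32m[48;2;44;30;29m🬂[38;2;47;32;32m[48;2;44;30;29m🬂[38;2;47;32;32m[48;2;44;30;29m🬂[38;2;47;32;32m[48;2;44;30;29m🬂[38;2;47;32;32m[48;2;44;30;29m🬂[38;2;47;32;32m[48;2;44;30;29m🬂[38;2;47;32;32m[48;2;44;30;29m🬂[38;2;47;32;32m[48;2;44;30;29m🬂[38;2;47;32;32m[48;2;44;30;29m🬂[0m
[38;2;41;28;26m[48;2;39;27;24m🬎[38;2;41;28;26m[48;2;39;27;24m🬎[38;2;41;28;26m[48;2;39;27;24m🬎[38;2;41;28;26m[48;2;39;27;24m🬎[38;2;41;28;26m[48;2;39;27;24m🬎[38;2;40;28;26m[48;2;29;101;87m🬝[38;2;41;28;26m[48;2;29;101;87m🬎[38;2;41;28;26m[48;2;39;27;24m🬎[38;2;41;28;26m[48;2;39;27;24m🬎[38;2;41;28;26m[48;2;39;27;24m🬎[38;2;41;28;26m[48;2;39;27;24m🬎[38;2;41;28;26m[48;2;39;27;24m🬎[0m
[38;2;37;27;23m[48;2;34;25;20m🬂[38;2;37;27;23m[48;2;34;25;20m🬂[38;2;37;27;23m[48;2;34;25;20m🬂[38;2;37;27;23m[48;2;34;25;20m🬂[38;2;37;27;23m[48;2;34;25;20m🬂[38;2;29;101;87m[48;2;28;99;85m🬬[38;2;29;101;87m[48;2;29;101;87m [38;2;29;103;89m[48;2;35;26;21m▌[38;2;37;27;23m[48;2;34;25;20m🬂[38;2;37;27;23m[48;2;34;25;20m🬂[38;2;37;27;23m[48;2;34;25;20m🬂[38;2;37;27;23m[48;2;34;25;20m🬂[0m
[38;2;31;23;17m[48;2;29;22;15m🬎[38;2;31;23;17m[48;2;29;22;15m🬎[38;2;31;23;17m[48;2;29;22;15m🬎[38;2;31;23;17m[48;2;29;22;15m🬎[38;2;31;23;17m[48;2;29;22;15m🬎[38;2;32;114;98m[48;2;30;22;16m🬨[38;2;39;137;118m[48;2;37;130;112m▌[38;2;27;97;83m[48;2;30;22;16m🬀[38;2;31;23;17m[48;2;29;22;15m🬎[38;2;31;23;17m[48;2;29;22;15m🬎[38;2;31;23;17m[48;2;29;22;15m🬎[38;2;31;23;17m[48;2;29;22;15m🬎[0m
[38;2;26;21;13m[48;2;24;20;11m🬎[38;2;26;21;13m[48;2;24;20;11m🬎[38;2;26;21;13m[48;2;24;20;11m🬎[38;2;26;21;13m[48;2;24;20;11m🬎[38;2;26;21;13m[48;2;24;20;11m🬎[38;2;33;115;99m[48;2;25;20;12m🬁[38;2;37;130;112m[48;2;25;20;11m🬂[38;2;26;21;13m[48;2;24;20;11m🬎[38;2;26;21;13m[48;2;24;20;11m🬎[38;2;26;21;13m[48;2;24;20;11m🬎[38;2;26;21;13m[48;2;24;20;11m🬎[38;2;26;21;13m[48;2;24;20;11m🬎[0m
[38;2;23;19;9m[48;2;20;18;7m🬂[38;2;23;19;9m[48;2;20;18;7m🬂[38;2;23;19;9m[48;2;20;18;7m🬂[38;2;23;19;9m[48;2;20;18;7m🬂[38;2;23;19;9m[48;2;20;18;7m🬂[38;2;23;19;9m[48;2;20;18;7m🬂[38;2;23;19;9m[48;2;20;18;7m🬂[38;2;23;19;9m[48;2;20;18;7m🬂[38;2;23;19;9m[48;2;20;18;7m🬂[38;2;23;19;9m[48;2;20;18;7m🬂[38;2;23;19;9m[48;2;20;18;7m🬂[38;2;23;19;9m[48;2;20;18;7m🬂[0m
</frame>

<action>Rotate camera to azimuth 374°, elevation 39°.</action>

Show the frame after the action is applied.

<frame>
[38;2;47;32;32m[48;2;44;30;29m🬂[38;2;47;32;32m[48;2;44;30;29m🬂[38;2;47;32;32m[48;2;44;30;29m🬂[38;2;47;32;32m[48;2;44;30;29m🬂[38;2;47;32;32m[48;2;44;30;29m🬂[38;2;47;32;32m[48;2;44;30;29m🬂[38;2;47;32;32m[48;2;44;30;29m🬂[38;2;47;32;32m[48;2;44;30;29m🬂[38;2;47;32;32m[48;2;44;30;29m🬂[38;2;47;32;32m[48;2;44;30;29m🬂[38;2;47;32;32m[48;2;44;30;29m🬂[38;2;47;32;32m[48;2;44;30;29m🬂[0m
[38;2;41;28;26m[48;2;39;27;24m🬎[38;2;41;28;26m[48;2;39;27;24m🬎[38;2;41;28;26m[48;2;39;27;24m🬎[38;2;41;28;26m[48;2;39;27;24m🬎[38;2;41;28;26m[48;2;39;27;24m🬎[38;2;41;28;26m[48;2;29;101;87m🬎[38;2;41;28;26m[48;2;29;101;87m🬎[38;2;29;101;87m[48;2;40;28;26m🬏[38;2;41;28;26m[48;2;39;27;24m🬎[38;2;41;28;26m[48;2;39;27;24m🬎[38;2;41;28;26m[48;2;39;27;24m🬎[38;2;41;28;26m[48;2;39;27;24m🬎[0m
[38;2;37;27;23m[48;2;34;25;20m🬂[38;2;37;27;23m[48;2;34;25;20m🬂[38;2;37;27;23m[48;2;34;25;20m🬂[38;2;37;27;23m[48;2;34;25;20m🬂[38;2;37;27;23m[48;2;34;25;20m🬂[38;2;29;101;87m[48;2;37;131;112m🬂[38;2;29;101;87m[48;2;36;127;109m🬨[38;2;29;101;87m[48;2;26;35;29m🬀[38;2;37;27;23m[48;2;34;25;20m🬂[38;2;37;27;23m[48;2;34;25;20m🬂[38;2;37;27;23m[48;2;34;25;20m🬂[38;2;37;27;23m[48;2;34;25;20m🬂[0m
[38;2;31;23;17m[48;2;29;22;15m🬎[38;2;31;23;17m[48;2;29;22;15m🬎[38;2;31;23;17m[48;2;29;22;15m🬎[38;2;31;23;17m[48;2;29;22;15m🬎[38;2;31;23;17m[48;2;29;22;15m🬎[38;2;35;126;108m[48;2;29;22;15m🬬[38;2;36;127;109m[48;2;27;96;83m▌[38;2;8;28;24m[48;2;30;22;16m🬄[38;2;31;23;17m[48;2;29;22;15m🬎[38;2;31;23;17m[48;2;29;22;15m🬎[38;2;31;23;17m[48;2;29;22;15m🬎[38;2;31;23;17m[48;2;29;22;15m🬎[0m
[38;2;26;21;13m[48;2;24;20;11m🬎[38;2;26;21;13m[48;2;24;20;11m🬎[38;2;26;21;13m[48;2;24;20;11m🬎[38;2;26;21;13m[48;2;24;20;11m🬎[38;2;26;21;13m[48;2;24;20;11m🬎[38;2;39;137;118m[48;2;25;20;12m🬁[38;2;32;115;98m[48;2;24;20;11m🬆[38;2;26;21;13m[48;2;24;20;11m🬎[38;2;26;21;13m[48;2;24;20;11m🬎[38;2;26;21;13m[48;2;24;20;11m🬎[38;2;26;21;13m[48;2;24;20;11m🬎[38;2;26;21;13m[48;2;24;20;11m🬎[0m
[38;2;23;19;9m[48;2;20;18;7m🬂[38;2;23;19;9m[48;2;20;18;7m🬂[38;2;23;19;9m[48;2;20;18;7m🬂[38;2;23;19;9m[48;2;20;18;7m🬂[38;2;23;19;9m[48;2;20;18;7m🬂[38;2;23;19;9m[48;2;20;18;7m🬂[38;2;23;19;9m[48;2;20;18;7m🬂[38;2;23;19;9m[48;2;20;18;7m🬂[38;2;23;19;9m[48;2;20;18;7m🬂[38;2;23;19;9m[48;2;20;18;7m🬂[38;2;23;19;9m[48;2;20;18;7m🬂[38;2;23;19;9m[48;2;20;18;7m🬂[0m
</frame>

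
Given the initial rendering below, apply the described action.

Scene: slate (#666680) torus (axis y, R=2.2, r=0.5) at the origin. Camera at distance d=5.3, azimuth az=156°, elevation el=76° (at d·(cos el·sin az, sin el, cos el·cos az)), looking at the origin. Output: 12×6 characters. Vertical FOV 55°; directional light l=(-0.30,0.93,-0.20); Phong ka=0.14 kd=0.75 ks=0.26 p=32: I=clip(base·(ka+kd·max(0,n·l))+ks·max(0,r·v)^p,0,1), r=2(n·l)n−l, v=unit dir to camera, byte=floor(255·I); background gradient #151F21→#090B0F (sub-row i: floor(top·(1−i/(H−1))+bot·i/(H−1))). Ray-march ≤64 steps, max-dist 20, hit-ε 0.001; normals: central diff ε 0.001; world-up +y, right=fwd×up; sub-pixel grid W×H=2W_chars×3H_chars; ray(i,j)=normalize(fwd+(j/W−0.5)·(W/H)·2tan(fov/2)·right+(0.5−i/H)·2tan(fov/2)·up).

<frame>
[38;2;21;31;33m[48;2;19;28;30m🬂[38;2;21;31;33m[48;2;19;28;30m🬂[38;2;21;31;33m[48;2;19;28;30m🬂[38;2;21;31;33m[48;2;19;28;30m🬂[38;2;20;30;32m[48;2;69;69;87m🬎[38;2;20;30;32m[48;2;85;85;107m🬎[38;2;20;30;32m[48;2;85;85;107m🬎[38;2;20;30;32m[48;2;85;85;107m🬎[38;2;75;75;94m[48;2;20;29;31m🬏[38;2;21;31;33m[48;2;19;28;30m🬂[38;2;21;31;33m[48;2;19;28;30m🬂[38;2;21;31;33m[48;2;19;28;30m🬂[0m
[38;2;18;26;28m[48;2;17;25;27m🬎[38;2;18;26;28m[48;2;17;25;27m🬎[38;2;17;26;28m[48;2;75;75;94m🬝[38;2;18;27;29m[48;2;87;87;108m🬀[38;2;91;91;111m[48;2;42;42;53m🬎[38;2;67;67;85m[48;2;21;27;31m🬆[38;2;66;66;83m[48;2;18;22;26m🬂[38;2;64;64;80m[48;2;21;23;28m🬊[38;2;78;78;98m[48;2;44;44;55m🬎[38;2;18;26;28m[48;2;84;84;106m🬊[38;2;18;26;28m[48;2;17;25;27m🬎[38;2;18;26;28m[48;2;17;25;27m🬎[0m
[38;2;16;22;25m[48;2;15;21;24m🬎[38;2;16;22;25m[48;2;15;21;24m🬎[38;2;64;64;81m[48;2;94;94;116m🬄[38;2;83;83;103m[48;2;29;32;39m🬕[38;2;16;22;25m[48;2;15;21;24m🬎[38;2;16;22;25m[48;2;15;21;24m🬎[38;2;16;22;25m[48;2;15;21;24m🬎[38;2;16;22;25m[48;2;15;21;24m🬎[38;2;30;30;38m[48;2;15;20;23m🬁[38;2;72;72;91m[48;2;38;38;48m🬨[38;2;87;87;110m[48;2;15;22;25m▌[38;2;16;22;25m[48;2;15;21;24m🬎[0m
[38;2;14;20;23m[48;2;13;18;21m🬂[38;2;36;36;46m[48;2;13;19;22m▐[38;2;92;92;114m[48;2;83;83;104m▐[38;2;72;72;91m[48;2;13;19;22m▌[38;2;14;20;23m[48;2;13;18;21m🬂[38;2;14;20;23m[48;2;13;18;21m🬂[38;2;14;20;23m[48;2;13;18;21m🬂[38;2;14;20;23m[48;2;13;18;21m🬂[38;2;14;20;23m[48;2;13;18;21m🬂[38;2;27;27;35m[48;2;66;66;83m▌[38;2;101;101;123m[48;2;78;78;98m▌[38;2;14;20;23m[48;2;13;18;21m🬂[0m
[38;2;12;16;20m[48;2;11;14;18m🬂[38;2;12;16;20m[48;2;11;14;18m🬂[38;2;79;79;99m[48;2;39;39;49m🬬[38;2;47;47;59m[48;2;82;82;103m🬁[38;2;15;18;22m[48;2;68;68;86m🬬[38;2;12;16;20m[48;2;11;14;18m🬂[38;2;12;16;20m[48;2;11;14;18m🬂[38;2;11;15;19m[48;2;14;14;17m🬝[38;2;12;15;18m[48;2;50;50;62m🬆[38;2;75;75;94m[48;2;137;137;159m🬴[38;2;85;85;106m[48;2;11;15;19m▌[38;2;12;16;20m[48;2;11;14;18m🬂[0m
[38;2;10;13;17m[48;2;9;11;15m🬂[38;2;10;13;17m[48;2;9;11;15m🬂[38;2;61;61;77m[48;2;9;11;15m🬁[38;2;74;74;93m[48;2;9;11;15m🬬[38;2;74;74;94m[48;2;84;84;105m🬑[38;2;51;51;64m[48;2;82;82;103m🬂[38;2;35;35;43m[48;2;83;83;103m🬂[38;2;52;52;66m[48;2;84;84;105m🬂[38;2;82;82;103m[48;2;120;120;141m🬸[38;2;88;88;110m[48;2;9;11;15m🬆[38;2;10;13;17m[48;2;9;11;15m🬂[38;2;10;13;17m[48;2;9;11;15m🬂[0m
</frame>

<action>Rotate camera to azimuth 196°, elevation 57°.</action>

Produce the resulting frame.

<frame>
[38;2;21;31;33m[48;2;19;28;30m🬂[38;2;21;31;33m[48;2;19;28;30m🬂[38;2;21;31;33m[48;2;19;28;30m🬂[38;2;21;31;33m[48;2;19;28;30m🬂[38;2;21;31;33m[48;2;19;28;30m🬂[38;2;21;31;33m[48;2;19;28;30m🬂[38;2;21;31;33m[48;2;19;28;30m🬂[38;2;21;31;33m[48;2;19;28;30m🬂[38;2;21;31;33m[48;2;19;28;30m🬂[38;2;21;31;33m[48;2;19;28;30m🬂[38;2;21;31;33m[48;2;19;28;30m🬂[38;2;21;31;33m[48;2;19;28;30m🬂[0m
[38;2;18;26;28m[48;2;17;25;27m🬎[38;2;18;26;28m[48;2;17;25;27m🬎[38;2;18;26;28m[48;2;17;25;27m🬎[38;2;18;26;28m[48;2;78;78;98m🬆[38;2;18;27;29m[48;2;85;85;107m🬂[38;2;144;144;166m[48;2;71;71;89m🬃[38;2;81;81;102m[48;2;38;38;47m🬎[38;2;32;36;43m[48;2;75;75;93m🬑[38;2;18;27;29m[48;2;77;77;97m🬂[38;2;85;85;107m[48;2;17;26;28m🬏[38;2;18;26;28m[48;2;17;25;27m🬎[38;2;18;26;28m[48;2;17;25;27m🬎[0m
[38;2;16;22;25m[48;2;15;21;24m🬎[38;2;16;22;25m[48;2;15;21;24m🬎[38;2;16;23;26m[48;2;80;80;101m🬀[38;2;77;77;96m[48;2;14;14;17m🬝[38;2;62;62;77m[48;2;17;22;25m🬀[38;2;16;22;25m[48;2;15;21;24m🬎[38;2;16;22;25m[48;2;15;21;24m🬎[38;2;15;21;24m[48;2;14;14;17m🬺[38;2;59;59;74m[48;2;21;24;29m🬁[38;2;79;79;99m[48;2;51;51;64m🬨[38;2;85;85;107m[48;2;15;22;25m🬓[38;2;16;22;25m[48;2;15;21;24m🬎[0m
[38;2;14;20;23m[48;2;13;18;21m🬂[38;2;13;19;22m[48;2;62;62;78m▌[38;2;84;84;106m[48;2;82;82;103m▌[38;2;58;58;74m[48;2;13;19;22m▌[38;2;14;20;23m[48;2;13;18;21m🬂[38;2;14;20;23m[48;2;13;18;21m🬂[38;2;14;20;23m[48;2;13;18;21m🬂[38;2;14;20;23m[48;2;13;18;21m🬂[38;2;14;20;23m[48;2;13;18;21m🬂[38;2;29;29;37m[48;2;67;67;83m▌[38;2;79;79;99m[48;2;85;85;107m🬁[38;2;14;20;23m[48;2;13;18;21m🬂[0m
[38;2;12;16;20m[48;2;11;14;18m🬂[38;2;50;50;63m[48;2;11;14;18m🬉[38;2;82;82;104m[48;2;70;70;88m🬬[38;2;12;16;20m[48;2;75;75;95m🬁[38;2;11;15;19m[48;2;53;53;67m🬎[38;2;12;16;20m[48;2;11;14;18m🬂[38;2;12;16;20m[48;2;11;14;18m🬂[38;2;11;15;19m[48;2;29;29;36m🬝[38;2;11;15;19m[48;2;58;58;73m🬆[38;2;62;62;79m[48;2;84;84;105m🬄[38;2;83;83;104m[48;2;11;14;18m🬝[38;2;12;16;20m[48;2;11;14;18m🬂[0m
[38;2;10;13;17m[48;2;9;11;15m🬂[38;2;10;13;17m[48;2;9;11;15m🬂[38;2;60;60;75m[48;2;9;11;15m🬊[38;2;80;80;101m[48;2;54;54;68m🬬[38;2;75;75;94m[48;2;84;84;105m🬁[38;2;63;63;79m[48;2;87;87;109m🬂[38;2;68;68;86m[48;2;120;120;142m🬎[38;2;76;76;96m[48;2;108;108;131m🬎[38;2;86;86;108m[48;2;126;126;148m🬸[38;2;83;83;104m[48;2;9;11;15m🬝[38;2;70;70;88m[48;2;9;11;15m🬀[38;2;10;13;17m[48;2;9;11;15m🬂[0m
</frame>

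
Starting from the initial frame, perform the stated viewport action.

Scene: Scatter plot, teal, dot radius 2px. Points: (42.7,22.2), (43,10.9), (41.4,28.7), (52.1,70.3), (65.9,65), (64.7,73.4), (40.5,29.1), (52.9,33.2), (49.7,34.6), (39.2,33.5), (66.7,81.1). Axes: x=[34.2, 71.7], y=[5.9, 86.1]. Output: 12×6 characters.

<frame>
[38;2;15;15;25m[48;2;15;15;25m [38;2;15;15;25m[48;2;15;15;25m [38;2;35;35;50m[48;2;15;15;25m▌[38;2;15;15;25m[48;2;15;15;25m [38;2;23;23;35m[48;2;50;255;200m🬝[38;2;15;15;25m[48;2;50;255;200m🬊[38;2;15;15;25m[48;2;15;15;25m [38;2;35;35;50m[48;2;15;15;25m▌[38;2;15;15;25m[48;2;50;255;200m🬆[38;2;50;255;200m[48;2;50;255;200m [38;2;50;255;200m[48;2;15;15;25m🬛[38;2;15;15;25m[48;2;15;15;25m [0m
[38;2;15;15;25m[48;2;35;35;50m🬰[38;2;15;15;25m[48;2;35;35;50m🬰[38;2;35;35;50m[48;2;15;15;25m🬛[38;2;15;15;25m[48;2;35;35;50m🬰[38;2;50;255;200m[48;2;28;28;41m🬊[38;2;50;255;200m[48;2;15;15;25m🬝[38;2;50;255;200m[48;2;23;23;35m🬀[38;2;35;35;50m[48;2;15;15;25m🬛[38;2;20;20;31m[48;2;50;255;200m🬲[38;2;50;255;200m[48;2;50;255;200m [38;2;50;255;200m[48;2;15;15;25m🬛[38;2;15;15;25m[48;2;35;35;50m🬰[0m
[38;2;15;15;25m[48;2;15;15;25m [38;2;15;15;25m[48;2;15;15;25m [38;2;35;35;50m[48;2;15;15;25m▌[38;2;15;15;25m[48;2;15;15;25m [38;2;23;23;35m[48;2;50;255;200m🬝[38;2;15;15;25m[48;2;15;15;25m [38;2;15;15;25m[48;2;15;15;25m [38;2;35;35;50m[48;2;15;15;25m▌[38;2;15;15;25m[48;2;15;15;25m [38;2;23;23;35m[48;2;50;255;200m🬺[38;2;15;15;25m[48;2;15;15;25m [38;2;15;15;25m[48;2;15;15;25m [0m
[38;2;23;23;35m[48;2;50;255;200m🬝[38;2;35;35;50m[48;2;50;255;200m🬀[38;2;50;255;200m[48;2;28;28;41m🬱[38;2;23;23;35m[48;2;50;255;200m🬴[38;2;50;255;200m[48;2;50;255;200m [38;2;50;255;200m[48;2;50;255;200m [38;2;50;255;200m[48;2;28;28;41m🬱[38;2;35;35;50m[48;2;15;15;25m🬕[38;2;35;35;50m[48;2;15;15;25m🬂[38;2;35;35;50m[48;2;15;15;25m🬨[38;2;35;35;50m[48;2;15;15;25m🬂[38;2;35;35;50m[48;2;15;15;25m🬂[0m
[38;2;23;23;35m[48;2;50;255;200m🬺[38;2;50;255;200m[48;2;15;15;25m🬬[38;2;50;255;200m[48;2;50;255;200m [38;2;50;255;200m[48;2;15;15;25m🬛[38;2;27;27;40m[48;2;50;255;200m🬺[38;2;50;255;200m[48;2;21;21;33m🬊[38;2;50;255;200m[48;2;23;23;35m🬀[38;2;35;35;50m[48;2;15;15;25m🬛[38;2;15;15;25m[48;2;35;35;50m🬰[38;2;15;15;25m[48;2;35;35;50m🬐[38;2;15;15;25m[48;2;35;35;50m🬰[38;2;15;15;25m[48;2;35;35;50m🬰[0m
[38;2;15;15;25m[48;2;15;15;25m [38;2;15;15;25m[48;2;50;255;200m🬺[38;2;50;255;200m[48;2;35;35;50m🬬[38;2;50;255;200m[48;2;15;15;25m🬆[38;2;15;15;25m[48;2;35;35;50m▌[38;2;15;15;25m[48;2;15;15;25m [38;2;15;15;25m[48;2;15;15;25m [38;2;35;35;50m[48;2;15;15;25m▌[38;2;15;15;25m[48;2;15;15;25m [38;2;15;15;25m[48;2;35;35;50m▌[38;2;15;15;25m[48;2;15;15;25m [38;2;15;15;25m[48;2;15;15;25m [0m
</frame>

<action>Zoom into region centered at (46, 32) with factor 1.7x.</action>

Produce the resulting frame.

<frame>
[38;2;15;15;25m[48;2;15;15;25m [38;2;15;15;25m[48;2;15;15;25m [38;2;35;35;50m[48;2;15;15;25m▌[38;2;15;15;25m[48;2;15;15;25m [38;2;15;15;25m[48;2;35;35;50m▌[38;2;15;15;25m[48;2;15;15;25m [38;2;15;15;25m[48;2;15;15;25m [38;2;35;35;50m[48;2;15;15;25m▌[38;2;15;15;25m[48;2;15;15;25m [38;2;15;15;25m[48;2;35;35;50m▌[38;2;15;15;25m[48;2;15;15;25m [38;2;15;15;25m[48;2;15;15;25m [0m
[38;2;15;15;25m[48;2;35;35;50m🬰[38;2;15;15;25m[48;2;35;35;50m🬰[38;2;27;27;40m[48;2;50;255;200m🬬[38;2;15;15;25m[48;2;35;35;50m🬰[38;2;15;15;25m[48;2;35;35;50m🬐[38;2;15;15;25m[48;2;35;35;50m🬰[38;2;15;15;25m[48;2;35;35;50m🬰[38;2;31;31;45m[48;2;50;255;200m🬝[38;2;15;15;25m[48;2;35;35;50m🬰[38;2;15;15;25m[48;2;35;35;50m🬐[38;2;15;15;25m[48;2;35;35;50m🬰[38;2;15;15;25m[48;2;35;35;50m🬰[0m
[38;2;15;15;25m[48;2;15;15;25m [38;2;15;15;25m[48;2;50;255;200m🬐[38;2;50;255;200m[48;2;50;255;200m [38;2;15;15;25m[48;2;50;255;200m🬊[38;2;15;15;25m[48;2;35;35;50m▌[38;2;15;15;25m[48;2;15;15;25m [38;2;15;15;25m[48;2;50;255;200m🬴[38;2;50;255;200m[48;2;50;255;200m [38;2;50;255;200m[48;2;15;15;25m🬺[38;2;50;255;200m[48;2;35;35;50m🬺[38;2;15;15;25m[48;2;50;255;200m🬬[38;2;15;15;25m[48;2;15;15;25m [0m
[38;2;35;35;50m[48;2;15;15;25m🬂[38;2;50;255;200m[48;2;19;19;30m🬁[38;2;50;255;200m[48;2;35;35;50m🬬[38;2;50;255;200m[48;2;50;255;200m [38;2;50;255;200m[48;2;35;35;50m🬲[38;2;35;35;50m[48;2;15;15;25m🬂[38;2;35;35;50m[48;2;15;15;25m🬂[38;2;50;255;200m[48;2;27;27;40m🬁[38;2;50;255;200m[48;2;19;19;30m🬁[38;2;50;255;200m[48;2;28;28;41m🬆[38;2;35;35;50m[48;2;15;15;25m🬂[38;2;35;35;50m[48;2;15;15;25m🬂[0m
[38;2;15;15;25m[48;2;35;35;50m🬰[38;2;15;15;25m[48;2;35;35;50m🬰[38;2;35;35;50m[48;2;15;15;25m🬛[38;2;50;255;200m[48;2;21;21;33m🬊[38;2;50;255;200m[48;2;35;35;50m🬝[38;2;50;255;200m[48;2;23;23;35m🬀[38;2;15;15;25m[48;2;35;35;50m🬰[38;2;35;35;50m[48;2;15;15;25m🬛[38;2;15;15;25m[48;2;35;35;50m🬰[38;2;15;15;25m[48;2;35;35;50m🬐[38;2;15;15;25m[48;2;35;35;50m🬰[38;2;15;15;25m[48;2;35;35;50m🬰[0m
[38;2;15;15;25m[48;2;15;15;25m [38;2;15;15;25m[48;2;15;15;25m [38;2;35;35;50m[48;2;15;15;25m▌[38;2;15;15;25m[48;2;50;255;200m🬐[38;2;50;255;200m[48;2;50;255;200m [38;2;15;15;25m[48;2;50;255;200m🬸[38;2;15;15;25m[48;2;15;15;25m [38;2;35;35;50m[48;2;15;15;25m▌[38;2;15;15;25m[48;2;15;15;25m [38;2;15;15;25m[48;2;35;35;50m▌[38;2;15;15;25m[48;2;15;15;25m [38;2;15;15;25m[48;2;15;15;25m [0m
</frame>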